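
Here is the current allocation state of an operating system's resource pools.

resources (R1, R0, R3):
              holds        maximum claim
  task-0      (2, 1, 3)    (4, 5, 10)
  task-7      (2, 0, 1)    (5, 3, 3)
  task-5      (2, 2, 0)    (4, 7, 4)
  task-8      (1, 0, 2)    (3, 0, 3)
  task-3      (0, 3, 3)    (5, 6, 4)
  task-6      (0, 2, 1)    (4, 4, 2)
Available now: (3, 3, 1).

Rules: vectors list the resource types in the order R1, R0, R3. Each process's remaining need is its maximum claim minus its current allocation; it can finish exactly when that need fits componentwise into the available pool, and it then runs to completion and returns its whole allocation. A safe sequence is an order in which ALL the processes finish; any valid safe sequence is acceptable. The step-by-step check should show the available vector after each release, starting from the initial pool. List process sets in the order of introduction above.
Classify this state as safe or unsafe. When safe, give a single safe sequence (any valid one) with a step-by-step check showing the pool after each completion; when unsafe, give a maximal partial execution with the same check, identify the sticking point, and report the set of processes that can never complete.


SAFE — a valid safe sequence is task-8, task-6, task-5, task-7, task-3, task-0.
Key observation: task-8 is the earliest step where a requested resource binds exactly: need (2, 0, 1), pool (3, 3, 1) at its turn.
Verifying each step:
  pool = (3, 3, 1)
  task-8: need (2, 0, 1) fits (3, 3, 1); releases (1, 0, 2), pool now (4, 3, 3)
  task-6: need (4, 2, 1) fits (4, 3, 3); releases (0, 2, 1), pool now (4, 5, 4)
  task-5: need (2, 5, 4) fits (4, 5, 4); releases (2, 2, 0), pool now (6, 7, 4)
  task-7: need (3, 3, 2) fits (6, 7, 4); releases (2, 0, 1), pool now (8, 7, 5)
  task-3: need (5, 3, 1) fits (8, 7, 5); releases (0, 3, 3), pool now (8, 10, 8)
  task-0: need (2, 4, 7) fits (8, 10, 8); releases (2, 1, 3), pool now (10, 11, 11)


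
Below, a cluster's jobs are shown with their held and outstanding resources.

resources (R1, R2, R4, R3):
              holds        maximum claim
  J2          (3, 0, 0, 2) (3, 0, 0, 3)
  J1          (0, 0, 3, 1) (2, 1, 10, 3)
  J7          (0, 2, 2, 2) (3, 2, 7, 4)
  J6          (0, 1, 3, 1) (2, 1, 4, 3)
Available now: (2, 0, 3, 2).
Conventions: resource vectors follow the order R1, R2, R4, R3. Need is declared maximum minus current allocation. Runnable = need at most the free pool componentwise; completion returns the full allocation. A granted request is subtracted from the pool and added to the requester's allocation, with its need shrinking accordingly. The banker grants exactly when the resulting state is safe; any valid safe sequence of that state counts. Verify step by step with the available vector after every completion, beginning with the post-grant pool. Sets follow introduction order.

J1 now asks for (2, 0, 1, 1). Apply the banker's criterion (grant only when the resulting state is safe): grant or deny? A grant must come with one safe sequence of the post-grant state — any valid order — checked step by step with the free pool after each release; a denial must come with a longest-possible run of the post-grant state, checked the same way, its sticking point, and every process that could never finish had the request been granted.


GRANT: granting preserves safety; a valid post-grant sequence is J2, J6, J7, J1.
Key observation: after the grant the pool drops to (0, 0, 2, 1), which still lets J2 finish first and unwind the rest.
Verifying the post-grant state step by step:
  pool = (0, 0, 2, 1)
  run J2 (needs (0, 0, 0, 1), free (0, 0, 2, 1)); after release of (3, 0, 0, 2) the pool is (3, 0, 2, 3)
  run J6 (needs (2, 0, 1, 2), free (3, 0, 2, 3)); after release of (0, 1, 3, 1) the pool is (3, 1, 5, 4)
  run J7 (needs (3, 0, 5, 2), free (3, 1, 5, 4)); after release of (0, 2, 2, 2) the pool is (3, 3, 7, 6)
  run J1 (needs (0, 1, 6, 1), free (3, 3, 7, 6)); after release of (2, 0, 4, 2) the pool is (5, 3, 11, 8)


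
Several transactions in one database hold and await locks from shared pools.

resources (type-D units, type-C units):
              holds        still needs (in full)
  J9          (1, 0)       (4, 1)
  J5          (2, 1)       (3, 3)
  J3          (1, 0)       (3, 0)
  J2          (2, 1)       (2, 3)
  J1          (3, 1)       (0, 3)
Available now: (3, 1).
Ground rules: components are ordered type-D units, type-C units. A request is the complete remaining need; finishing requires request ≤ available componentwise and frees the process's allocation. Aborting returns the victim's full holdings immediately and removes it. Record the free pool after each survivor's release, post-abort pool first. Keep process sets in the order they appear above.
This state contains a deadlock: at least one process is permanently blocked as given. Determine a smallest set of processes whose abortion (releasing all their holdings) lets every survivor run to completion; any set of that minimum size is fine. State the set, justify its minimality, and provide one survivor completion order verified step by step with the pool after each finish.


Minimum abort set: J2 and J1.
Key observation: no ordering could ever have run J5 before the abort of J2 and J1; with (5, 2) back in the pool it fits at step 3.
Minimality, checking each single-abort alternative: J9 alone leaves J5 blocked (short on type-C units); J5 alone leaves J2 blocked (short on type-C units); J3 alone leaves J5 blocked (short on type-C units); J2 alone leaves J5 blocked (short on type-C units); J1 alone leaves J5 blocked (short on type-C units).
Survivors finish in the order: J3, J9, J5. Check, step by step (pool after the aborts first):
  pool = (8, 3)
  J3: need (3, 0) fits (8, 3); releases (1, 0), pool now (9, 3)
  J9: need (4, 1) fits (9, 3); releases (1, 0), pool now (10, 3)
  J5: need (3, 3) fits (10, 3); releases (2, 1), pool now (12, 4)


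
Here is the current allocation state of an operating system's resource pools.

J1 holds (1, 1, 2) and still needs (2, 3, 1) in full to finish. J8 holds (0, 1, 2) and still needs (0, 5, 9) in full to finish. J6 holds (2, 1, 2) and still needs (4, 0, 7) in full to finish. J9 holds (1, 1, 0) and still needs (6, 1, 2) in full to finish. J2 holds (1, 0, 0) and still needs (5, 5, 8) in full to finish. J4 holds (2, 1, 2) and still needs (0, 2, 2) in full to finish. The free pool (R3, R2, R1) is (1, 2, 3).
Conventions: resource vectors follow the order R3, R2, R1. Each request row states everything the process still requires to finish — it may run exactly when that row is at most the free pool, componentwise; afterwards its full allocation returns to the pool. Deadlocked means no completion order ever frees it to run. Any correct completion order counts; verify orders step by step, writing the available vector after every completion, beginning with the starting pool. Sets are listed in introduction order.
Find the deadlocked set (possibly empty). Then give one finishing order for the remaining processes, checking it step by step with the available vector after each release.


Nothing here is deadlocked.
Key observation: J4 fits the free pool immediately, and its release cascades until everyone finishes.
The rest can finish in the order J4, J1, J6, J9, J2, J8. Walking it through:
  pool = (1, 2, 3)
  run J4 (needs (0, 2, 2), free (1, 2, 3)); after release of (2, 1, 2) the pool is (3, 3, 5)
  run J1 (needs (2, 3, 1), free (3, 3, 5)); after release of (1, 1, 2) the pool is (4, 4, 7)
  run J6 (needs (4, 0, 7), free (4, 4, 7)); after release of (2, 1, 2) the pool is (6, 5, 9)
  run J9 (needs (6, 1, 2), free (6, 5, 9)); after release of (1, 1, 0) the pool is (7, 6, 9)
  run J2 (needs (5, 5, 8), free (7, 6, 9)); after release of (1, 0, 0) the pool is (8, 6, 9)
  run J8 (needs (0, 5, 9), free (8, 6, 9)); after release of (0, 1, 2) the pool is (8, 7, 11)


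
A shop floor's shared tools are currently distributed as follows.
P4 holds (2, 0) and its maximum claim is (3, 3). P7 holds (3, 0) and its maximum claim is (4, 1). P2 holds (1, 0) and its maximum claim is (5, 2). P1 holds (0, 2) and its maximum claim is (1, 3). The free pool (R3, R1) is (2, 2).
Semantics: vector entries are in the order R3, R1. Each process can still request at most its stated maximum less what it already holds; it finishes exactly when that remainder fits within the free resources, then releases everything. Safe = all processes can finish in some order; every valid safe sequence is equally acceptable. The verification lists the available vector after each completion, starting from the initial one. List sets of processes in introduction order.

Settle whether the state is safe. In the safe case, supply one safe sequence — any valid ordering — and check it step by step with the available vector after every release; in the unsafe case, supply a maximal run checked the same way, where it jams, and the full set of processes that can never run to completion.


The state is SAFE; one workable sequence: P1, P4, P7, P2.
Key observation: no step in this order meets a requested resource exactly; the smallest headroom is 1, first reached at P1 (need (1, 1), pool (2, 2)).
Step-by-step check:
  pool = (2, 2)
  P1: need (1, 1) fits (2, 2); releases (0, 2), pool now (2, 4)
  P4: need (1, 3) fits (2, 4); releases (2, 0), pool now (4, 4)
  P7: need (1, 1) fits (4, 4); releases (3, 0), pool now (7, 4)
  P2: need (4, 2) fits (7, 4); releases (1, 0), pool now (8, 4)


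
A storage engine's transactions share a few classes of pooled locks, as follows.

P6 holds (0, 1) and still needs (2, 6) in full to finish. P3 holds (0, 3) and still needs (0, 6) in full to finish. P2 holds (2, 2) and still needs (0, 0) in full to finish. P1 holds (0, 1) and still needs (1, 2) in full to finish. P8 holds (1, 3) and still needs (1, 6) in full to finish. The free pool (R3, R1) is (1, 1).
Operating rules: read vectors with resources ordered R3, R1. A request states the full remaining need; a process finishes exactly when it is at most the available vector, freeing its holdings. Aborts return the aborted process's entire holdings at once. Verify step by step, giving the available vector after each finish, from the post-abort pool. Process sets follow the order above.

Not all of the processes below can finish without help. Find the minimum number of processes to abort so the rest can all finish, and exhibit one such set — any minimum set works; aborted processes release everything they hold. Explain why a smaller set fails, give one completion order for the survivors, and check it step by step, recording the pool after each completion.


The answer: abort P3.
Key observation: aborting P3 returns (0, 3), and P8 — hopeless before — runs at step 2 with the returned capacity in the pool.
No smaller set exists: with zero aborts the deadlock remains.
The survivors complete as P2, P8, P6, P1. Step-by-step check (starting from the post-abort pool):
  pool = (1, 4)
  P2 needs (0, 0) <= (1, 4) -> finishes; pool += (2, 2) = (3, 6)
  P8 needs (1, 6) <= (3, 6) -> finishes; pool += (1, 3) = (4, 9)
  P6 needs (2, 6) <= (4, 9) -> finishes; pool += (0, 1) = (4, 10)
  P1 needs (1, 2) <= (4, 10) -> finishes; pool += (0, 1) = (4, 11)


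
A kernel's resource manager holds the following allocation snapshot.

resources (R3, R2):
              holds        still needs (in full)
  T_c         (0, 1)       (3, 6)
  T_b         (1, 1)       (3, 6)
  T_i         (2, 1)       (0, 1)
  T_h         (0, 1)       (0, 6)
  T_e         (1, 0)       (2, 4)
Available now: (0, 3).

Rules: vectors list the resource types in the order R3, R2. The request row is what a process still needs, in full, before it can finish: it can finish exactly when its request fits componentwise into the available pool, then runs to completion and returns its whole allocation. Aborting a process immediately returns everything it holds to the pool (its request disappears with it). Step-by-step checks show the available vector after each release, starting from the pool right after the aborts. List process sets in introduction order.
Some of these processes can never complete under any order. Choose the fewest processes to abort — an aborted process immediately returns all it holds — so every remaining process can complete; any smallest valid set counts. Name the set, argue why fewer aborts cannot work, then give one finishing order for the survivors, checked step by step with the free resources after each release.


Abort T_c and T_h.
Key observation: the deadlocked T_b becomes finishable only because T_c and T_h released (0, 2); it completes at step 3 below.
No one abort is enough; case by case: T_c alone leaves T_b blocked (short on R2); T_b alone leaves T_c blocked (short on R2); T_i alone leaves T_c blocked (short on R2); T_h alone leaves T_c blocked (short on R2); T_e alone leaves T_c blocked (short on R2).
The survivors complete as T_i, T_e, T_b. Verifying each step (starting from the post-abort pool):
  pool = (0, 5)
  run T_i (needs (0, 1), free (0, 5)); after release of (2, 1) the pool is (2, 6)
  run T_e (needs (2, 4), free (2, 6)); after release of (1, 0) the pool is (3, 6)
  run T_b (needs (3, 6), free (3, 6)); after release of (1, 1) the pool is (4, 7)


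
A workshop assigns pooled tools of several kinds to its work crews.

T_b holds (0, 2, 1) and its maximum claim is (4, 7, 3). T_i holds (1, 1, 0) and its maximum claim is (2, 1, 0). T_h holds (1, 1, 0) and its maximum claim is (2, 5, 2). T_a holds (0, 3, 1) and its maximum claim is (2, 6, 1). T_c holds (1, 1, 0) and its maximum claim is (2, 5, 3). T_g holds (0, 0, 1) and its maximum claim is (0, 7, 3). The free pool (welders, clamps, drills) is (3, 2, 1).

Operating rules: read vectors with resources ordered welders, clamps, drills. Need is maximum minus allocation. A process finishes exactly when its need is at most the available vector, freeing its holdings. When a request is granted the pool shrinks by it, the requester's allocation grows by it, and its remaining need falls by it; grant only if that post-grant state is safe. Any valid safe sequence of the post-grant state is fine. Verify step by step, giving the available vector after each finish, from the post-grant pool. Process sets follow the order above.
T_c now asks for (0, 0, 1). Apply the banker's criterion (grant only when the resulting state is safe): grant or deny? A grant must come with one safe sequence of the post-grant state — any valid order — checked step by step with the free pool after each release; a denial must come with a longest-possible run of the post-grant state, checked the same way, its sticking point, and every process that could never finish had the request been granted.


DENY — the pretend-granted state is unsafe.
Key observation: even finishing T_i, T_a leaves just (4, 6, 1) free — too little drills for any of the remaining processes.
On the post-grant state, T_i, T_a is a maximal run — nothing extends it. Verifying each step:
  pool = (3, 2, 0)
  run T_i (needs (1, 0, 0), free (3, 2, 0)); after release of (1, 1, 0) the pool is (4, 3, 0)
  run T_a (needs (2, 3, 0), free (4, 3, 0)); after release of (0, 3, 1) the pool is (4, 6, 1)
  T_b still needs (4, 5, 2) but only (4, 6, 1) is free — short on drills
  T_h still needs (1, 4, 2) but only (4, 6, 1) is free — short on drills
  T_c still needs (1, 4, 2) but only (4, 6, 1) is free — short on drills
  T_g still needs (0, 7, 2) but only (4, 6, 1) is free — short on clamps and drills
Had the request been granted, T_b, T_h, T_c and T_g could never finish.


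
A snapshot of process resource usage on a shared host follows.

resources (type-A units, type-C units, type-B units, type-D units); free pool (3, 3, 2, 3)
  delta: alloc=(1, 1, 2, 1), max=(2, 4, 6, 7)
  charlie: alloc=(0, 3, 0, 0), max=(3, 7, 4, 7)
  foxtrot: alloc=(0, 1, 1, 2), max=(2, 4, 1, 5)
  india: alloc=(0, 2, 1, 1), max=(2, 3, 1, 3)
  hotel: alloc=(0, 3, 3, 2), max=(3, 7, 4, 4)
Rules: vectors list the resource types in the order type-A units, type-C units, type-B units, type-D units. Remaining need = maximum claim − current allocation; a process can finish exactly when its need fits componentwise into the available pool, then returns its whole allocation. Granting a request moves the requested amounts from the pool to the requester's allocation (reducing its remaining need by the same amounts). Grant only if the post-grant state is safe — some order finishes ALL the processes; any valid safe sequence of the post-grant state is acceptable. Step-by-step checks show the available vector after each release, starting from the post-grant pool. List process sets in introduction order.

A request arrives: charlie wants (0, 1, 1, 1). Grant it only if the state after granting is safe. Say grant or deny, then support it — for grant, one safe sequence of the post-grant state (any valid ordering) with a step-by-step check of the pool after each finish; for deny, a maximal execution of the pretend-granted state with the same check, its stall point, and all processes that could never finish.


GRANT. The post-grant state is safe; one safe sequence: india, hotel, foxtrot, charlie, delta.
Key observation: after the grant the pool drops to (3, 2, 1, 2), which still lets india finish first and unwind the rest.
Check on the post-grant state, step by step:
  pool = (3, 2, 1, 2)
  run india (needs (2, 1, 0, 2), free (3, 2, 1, 2)); after release of (0, 2, 1, 1) the pool is (3, 4, 2, 3)
  run hotel (needs (3, 4, 1, 2), free (3, 4, 2, 3)); after release of (0, 3, 3, 2) the pool is (3, 7, 5, 5)
  run foxtrot (needs (2, 3, 0, 3), free (3, 7, 5, 5)); after release of (0, 1, 1, 2) the pool is (3, 8, 6, 7)
  run charlie (needs (3, 3, 3, 6), free (3, 8, 6, 7)); after release of (0, 4, 1, 1) the pool is (3, 12, 7, 8)
  run delta (needs (1, 3, 4, 6), free (3, 12, 7, 8)); after release of (1, 1, 2, 1) the pool is (4, 13, 9, 9)


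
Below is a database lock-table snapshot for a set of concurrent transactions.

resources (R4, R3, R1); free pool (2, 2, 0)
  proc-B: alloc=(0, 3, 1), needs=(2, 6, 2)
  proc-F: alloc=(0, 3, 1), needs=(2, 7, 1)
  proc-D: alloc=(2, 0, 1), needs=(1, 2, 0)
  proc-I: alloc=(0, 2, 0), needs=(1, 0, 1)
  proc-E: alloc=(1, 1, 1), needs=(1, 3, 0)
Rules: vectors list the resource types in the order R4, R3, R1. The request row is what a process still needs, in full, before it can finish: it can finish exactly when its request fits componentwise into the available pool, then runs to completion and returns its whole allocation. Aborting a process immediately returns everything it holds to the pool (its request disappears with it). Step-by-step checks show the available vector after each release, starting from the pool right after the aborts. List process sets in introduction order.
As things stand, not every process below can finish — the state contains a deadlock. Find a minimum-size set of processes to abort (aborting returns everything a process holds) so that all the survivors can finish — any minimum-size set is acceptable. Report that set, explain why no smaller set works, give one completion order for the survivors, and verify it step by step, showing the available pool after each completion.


Minimum abort set: proc-B.
Key observation: proc-F was stuck for good until proc-B gave back (0, 3, 1); in the order shown it finishes at step 4.
Minimality: the empty abort set fails — the state is deadlocked as it stands.
Survivors finish in the order: proc-E, proc-I, proc-D, proc-F. Check, step by step (pool after the aborts first):
  pool = (2, 5, 1)
  proc-E needs (1, 3, 0) <= (2, 5, 1) -> finishes; pool += (1, 1, 1) = (3, 6, 2)
  proc-I needs (1, 0, 1) <= (3, 6, 2) -> finishes; pool += (0, 2, 0) = (3, 8, 2)
  proc-D needs (1, 2, 0) <= (3, 8, 2) -> finishes; pool += (2, 0, 1) = (5, 8, 3)
  proc-F needs (2, 7, 1) <= (5, 8, 3) -> finishes; pool += (0, 3, 1) = (5, 11, 4)


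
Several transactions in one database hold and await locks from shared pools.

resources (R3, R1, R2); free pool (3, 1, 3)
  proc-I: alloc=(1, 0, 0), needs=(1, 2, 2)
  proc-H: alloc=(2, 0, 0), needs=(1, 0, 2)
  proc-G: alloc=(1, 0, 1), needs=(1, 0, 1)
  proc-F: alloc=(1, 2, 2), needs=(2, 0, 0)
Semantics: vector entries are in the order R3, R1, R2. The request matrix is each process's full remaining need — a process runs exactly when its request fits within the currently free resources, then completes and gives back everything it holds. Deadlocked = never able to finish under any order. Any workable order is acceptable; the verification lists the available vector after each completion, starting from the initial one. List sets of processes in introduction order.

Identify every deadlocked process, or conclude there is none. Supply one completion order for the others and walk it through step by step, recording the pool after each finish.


The deadlocked set is empty.
Key observation: there is always a runnable process — proc-F first — so the state unwinds completely.
The rest can finish in the order proc-F, proc-H, proc-G, proc-I. Step-by-step check:
  pool = (3, 1, 3)
  proc-F: need (2, 0, 0) fits (3, 1, 3); releases (1, 2, 2), pool now (4, 3, 5)
  proc-H: need (1, 0, 2) fits (4, 3, 5); releases (2, 0, 0), pool now (6, 3, 5)
  proc-G: need (1, 0, 1) fits (6, 3, 5); releases (1, 0, 1), pool now (7, 3, 6)
  proc-I: need (1, 2, 2) fits (7, 3, 6); releases (1, 0, 0), pool now (8, 3, 6)


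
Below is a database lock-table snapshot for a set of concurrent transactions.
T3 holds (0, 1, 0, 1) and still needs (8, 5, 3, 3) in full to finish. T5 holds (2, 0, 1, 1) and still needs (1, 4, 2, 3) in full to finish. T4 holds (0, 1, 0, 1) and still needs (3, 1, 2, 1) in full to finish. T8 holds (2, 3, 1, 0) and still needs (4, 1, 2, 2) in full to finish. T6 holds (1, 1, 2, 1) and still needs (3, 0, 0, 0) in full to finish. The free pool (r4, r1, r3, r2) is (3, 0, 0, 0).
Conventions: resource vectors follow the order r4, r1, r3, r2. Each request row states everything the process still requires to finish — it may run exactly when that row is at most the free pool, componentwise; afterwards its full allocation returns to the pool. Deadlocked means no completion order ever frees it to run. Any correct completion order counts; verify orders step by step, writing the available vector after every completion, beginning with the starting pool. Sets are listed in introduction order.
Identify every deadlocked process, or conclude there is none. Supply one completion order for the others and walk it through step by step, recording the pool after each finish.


Deadlocked: T3 and T5.
Key observation: even finishing T6, T4, T8 leaves just (6, 5, 3, 2) free — too little r2 for any of the remaining processes.
The rest can finish in the order T6, T4, T8. Verifying each step:
  pool = (3, 0, 0, 0)
  T6: need (3, 0, 0, 0) fits (3, 0, 0, 0); releases (1, 1, 2, 1), pool now (4, 1, 2, 1)
  T4: need (3, 1, 2, 1) fits (4, 1, 2, 1); releases (0, 1, 0, 1), pool now (4, 2, 2, 2)
  T8: need (4, 1, 2, 2) fits (4, 2, 2, 2); releases (2, 3, 1, 0), pool now (6, 5, 3, 2)
None of the blocked processes ever fits:
  T3 still needs (8, 5, 3, 3) but only (6, 5, 3, 2) is free — short on r4 and r2
  T5 still needs (1, 4, 2, 3) but only (6, 5, 3, 2) is free — short on r2


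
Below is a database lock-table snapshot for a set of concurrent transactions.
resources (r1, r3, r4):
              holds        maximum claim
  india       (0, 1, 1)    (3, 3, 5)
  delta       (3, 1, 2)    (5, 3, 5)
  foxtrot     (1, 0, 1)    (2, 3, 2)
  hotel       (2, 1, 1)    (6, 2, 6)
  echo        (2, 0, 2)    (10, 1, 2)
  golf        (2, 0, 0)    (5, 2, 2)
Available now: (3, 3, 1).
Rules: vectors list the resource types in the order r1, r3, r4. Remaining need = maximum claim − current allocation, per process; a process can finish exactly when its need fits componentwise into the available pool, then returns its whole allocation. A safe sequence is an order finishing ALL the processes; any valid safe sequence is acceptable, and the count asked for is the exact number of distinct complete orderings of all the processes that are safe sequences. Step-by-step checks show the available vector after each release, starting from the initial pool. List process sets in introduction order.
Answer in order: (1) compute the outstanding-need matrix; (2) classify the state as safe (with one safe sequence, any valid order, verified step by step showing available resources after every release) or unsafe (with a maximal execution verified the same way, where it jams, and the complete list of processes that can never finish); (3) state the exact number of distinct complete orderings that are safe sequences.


(1) Outstanding need per process (order r1, r3, r4):
  india: (3, 2, 4)
  delta: (2, 2, 3)
  foxtrot: (1, 3, 1)
  hotel: (4, 1, 5)
  echo: (8, 1, 0)
  golf: (3, 2, 2)
(2) UNSAFE — no complete ordering exists.
Key observation: after foxtrot, golf the pool peaks at (6, 3, 2), and each blocked process is short somewhere: india on r4; delta on r4; hotel on r4; echo on r1.
Going as far as possible: foxtrot, golf; after that, nothing fits. Walking it through:
  pool = (3, 3, 1)
  foxtrot needs (1, 3, 1) <= (3, 3, 1) -> finishes; pool += (1, 0, 1) = (4, 3, 2)
  golf needs (3, 2, 2) <= (4, 3, 2) -> finishes; pool += (2, 0, 0) = (6, 3, 2)
  blocked: india wants (3, 2, 4), pool (6, 3, 2) — not enough r4
  blocked: delta wants (2, 2, 3), pool (6, 3, 2) — not enough r4
  blocked: hotel wants (4, 1, 5), pool (6, 3, 2) — not enough r4
  blocked: echo wants (8, 1, 0), pool (6, 3, 2) — not enough r1
Processes that can never finish: india, delta, hotel and echo.
(3) The exact count: 0 of the possible complete orderings are safe sequences.


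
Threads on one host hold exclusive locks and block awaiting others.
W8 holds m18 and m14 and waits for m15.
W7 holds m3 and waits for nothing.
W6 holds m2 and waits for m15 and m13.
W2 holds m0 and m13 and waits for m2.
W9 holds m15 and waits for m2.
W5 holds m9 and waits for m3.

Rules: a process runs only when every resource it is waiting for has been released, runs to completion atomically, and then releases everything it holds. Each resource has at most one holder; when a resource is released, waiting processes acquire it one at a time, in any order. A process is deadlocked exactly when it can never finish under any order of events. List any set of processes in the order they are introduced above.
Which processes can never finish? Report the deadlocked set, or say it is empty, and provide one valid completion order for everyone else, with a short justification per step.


Deadlocked set: W8, W6, W2 and W9.
Key observation: W6 -> W2 -> W6 is a circular wait — nothing in it can go first; W9 is caught in further circular waits and W8 waits into the deadlock from upstream.
One completion order for the rest: W7, W5.
Step-by-step check:
  W7 waits on nothing -> runs at once and releases m3
  run W5 (all its waits — m3 — are resolved); releases m9


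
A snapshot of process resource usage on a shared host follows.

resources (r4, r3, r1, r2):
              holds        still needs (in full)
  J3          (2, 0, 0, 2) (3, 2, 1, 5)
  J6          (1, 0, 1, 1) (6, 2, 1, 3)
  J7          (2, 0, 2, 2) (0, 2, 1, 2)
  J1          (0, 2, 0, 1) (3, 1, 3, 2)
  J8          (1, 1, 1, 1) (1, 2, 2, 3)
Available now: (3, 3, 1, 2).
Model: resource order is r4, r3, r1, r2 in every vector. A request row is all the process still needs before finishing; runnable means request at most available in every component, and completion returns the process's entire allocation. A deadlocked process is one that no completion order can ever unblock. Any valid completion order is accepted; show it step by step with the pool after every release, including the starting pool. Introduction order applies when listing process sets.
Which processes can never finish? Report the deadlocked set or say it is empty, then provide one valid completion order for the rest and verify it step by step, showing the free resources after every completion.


Nothing here is deadlocked.
Key observation: the pool covers J7 at once, and every later process fits after earlier releases.
The rest can finish in the order J7, J8, J6, J1, J3. Check, step by step:
  pool = (3, 3, 1, 2)
  J7: need (0, 2, 1, 2) fits (3, 3, 1, 2); releases (2, 0, 2, 2), pool now (5, 3, 3, 4)
  J8: need (1, 2, 2, 3) fits (5, 3, 3, 4); releases (1, 1, 1, 1), pool now (6, 4, 4, 5)
  J6: need (6, 2, 1, 3) fits (6, 4, 4, 5); releases (1, 0, 1, 1), pool now (7, 4, 5, 6)
  J1: need (3, 1, 3, 2) fits (7, 4, 5, 6); releases (0, 2, 0, 1), pool now (7, 6, 5, 7)
  J3: need (3, 2, 1, 5) fits (7, 6, 5, 7); releases (2, 0, 0, 2), pool now (9, 6, 5, 9)


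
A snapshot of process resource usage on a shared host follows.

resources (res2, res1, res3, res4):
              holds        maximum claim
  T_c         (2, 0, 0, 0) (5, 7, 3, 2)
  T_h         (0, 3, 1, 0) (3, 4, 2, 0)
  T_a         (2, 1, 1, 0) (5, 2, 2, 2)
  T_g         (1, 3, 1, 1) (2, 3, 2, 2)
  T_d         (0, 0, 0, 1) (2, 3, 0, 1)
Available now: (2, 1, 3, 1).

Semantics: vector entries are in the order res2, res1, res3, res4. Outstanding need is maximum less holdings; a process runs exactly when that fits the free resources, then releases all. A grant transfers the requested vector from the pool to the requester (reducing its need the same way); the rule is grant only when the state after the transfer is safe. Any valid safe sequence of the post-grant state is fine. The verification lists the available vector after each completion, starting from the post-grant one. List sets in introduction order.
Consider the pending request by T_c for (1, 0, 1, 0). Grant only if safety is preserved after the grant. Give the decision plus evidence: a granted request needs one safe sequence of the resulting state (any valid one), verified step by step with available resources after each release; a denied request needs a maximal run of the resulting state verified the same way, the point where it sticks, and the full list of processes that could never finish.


DENY: after the grant no complete ordering would exist.
Key observation: after T_g, T_d the pool peaks at (2, 4, 3, 3), and each blocked process is short somewhere: T_c on res1; T_h on res2; T_a on res2.
After a pretend grant, a maximal execution: T_g, T_d — then nothing else fits. Verifying each step:
  pool = (1, 1, 2, 1)
  T_g: need (1, 0, 1, 1) fits (1, 1, 2, 1); releases (1, 3, 1, 1), pool now (2, 4, 3, 2)
  T_d: need (2, 3, 0, 0) fits (2, 4, 3, 2); releases (0, 0, 0, 1), pool now (2, 4, 3, 3)
  T_c still needs (2, 7, 2, 2) but only (2, 4, 3, 3) is free — short on res1
  T_h still needs (3, 1, 1, 0) but only (2, 4, 3, 3) is free — short on res2
  T_a still needs (3, 1, 1, 2) but only (2, 4, 3, 3) is free — short on res2
Had the request been granted, T_c, T_h and T_a could never finish.


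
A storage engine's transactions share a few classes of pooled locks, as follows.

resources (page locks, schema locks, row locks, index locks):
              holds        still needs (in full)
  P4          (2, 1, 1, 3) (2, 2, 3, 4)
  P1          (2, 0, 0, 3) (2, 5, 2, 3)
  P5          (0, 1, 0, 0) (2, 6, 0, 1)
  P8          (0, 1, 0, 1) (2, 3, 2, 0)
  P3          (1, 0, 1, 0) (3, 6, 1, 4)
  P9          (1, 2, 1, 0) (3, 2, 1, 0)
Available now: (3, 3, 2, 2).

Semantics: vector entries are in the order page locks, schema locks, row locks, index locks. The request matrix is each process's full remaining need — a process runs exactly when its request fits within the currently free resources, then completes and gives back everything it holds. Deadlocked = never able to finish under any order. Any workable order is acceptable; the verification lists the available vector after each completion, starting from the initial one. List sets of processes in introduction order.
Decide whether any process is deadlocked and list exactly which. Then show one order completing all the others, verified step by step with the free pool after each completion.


The deadlocked set is empty.
Key observation: beginning at P9, releases accumulate fast enough that every process eventually fits.
A valid finishing order for the others: P9, P8, P5, P1, P3, P4. Step-by-step check:
  pool = (3, 3, 2, 2)
  P9 needs (3, 2, 1, 0) <= (3, 3, 2, 2) -> finishes; pool += (1, 2, 1, 0) = (4, 5, 3, 2)
  P8 needs (2, 3, 2, 0) <= (4, 5, 3, 2) -> finishes; pool += (0, 1, 0, 1) = (4, 6, 3, 3)
  P5 needs (2, 6, 0, 1) <= (4, 6, 3, 3) -> finishes; pool += (0, 1, 0, 0) = (4, 7, 3, 3)
  P1 needs (2, 5, 2, 3) <= (4, 7, 3, 3) -> finishes; pool += (2, 0, 0, 3) = (6, 7, 3, 6)
  P3 needs (3, 6, 1, 4) <= (6, 7, 3, 6) -> finishes; pool += (1, 0, 1, 0) = (7, 7, 4, 6)
  P4 needs (2, 2, 3, 4) <= (7, 7, 4, 6) -> finishes; pool += (2, 1, 1, 3) = (9, 8, 5, 9)


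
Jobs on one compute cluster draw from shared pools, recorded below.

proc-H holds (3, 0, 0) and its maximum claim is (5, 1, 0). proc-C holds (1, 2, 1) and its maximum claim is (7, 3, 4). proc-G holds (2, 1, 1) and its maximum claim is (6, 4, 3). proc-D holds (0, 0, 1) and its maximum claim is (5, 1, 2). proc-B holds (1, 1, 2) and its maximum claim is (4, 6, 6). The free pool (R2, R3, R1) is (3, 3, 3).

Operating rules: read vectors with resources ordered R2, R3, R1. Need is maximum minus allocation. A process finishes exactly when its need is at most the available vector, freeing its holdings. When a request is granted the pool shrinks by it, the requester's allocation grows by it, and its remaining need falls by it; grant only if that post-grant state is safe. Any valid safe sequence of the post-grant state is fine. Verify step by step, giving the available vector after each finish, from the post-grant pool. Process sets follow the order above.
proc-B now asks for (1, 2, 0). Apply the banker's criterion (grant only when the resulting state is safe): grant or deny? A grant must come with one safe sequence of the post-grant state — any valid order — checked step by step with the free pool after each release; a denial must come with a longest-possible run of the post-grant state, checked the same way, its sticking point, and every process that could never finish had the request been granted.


DENY. Granting would leave the state unsafe.
Key observation: after proc-H, proc-D the pool peaks at (5, 1, 4), and each blocked process is short somewhere: proc-C on R2; proc-G on R3; proc-B on R3.
After a pretend grant, a maximal execution: proc-H, proc-D — then nothing else fits. Verifying each step:
  pool = (2, 1, 3)
  proc-H: need (2, 1, 0) fits (2, 1, 3); releases (3, 0, 0), pool now (5, 1, 3)
  proc-D: need (5, 1, 1) fits (5, 1, 3); releases (0, 0, 1), pool now (5, 1, 4)
  proc-C cannot run: need (6, 1, 3) vs free (5, 1, 4) (insufficient R2)
  proc-G cannot run: need (4, 3, 2) vs free (5, 1, 4) (insufficient R3)
  proc-B cannot run: need (2, 3, 4) vs free (5, 1, 4) (insufficient R3)
Had the request been granted, proc-C, proc-G and proc-B could never finish.


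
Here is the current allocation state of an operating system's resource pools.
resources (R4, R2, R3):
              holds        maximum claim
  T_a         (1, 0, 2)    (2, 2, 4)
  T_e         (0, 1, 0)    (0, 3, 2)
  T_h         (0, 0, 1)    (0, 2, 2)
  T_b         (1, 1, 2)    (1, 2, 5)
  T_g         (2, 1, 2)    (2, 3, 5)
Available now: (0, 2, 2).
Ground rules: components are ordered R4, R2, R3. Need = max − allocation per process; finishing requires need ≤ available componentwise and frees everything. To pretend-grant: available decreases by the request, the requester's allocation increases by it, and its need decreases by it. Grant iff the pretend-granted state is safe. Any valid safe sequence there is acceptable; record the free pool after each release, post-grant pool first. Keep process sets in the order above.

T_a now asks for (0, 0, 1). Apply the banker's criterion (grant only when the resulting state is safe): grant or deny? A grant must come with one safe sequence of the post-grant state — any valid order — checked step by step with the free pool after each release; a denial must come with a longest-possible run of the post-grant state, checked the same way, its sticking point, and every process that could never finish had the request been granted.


DENY — the pretend-granted state is unsafe.
Key observation: after T_h, T_e the pool peaks at (0, 3, 2), and each blocked process is short somewhere: T_a on R4; T_b on R3; T_g on R3.
On the post-grant state, T_h, T_e is a maximal run — nothing extends it. Verifying each step:
  pool = (0, 2, 1)
  run T_h (needs (0, 2, 1), free (0, 2, 1)); after release of (0, 0, 1) the pool is (0, 2, 2)
  run T_e (needs (0, 2, 2), free (0, 2, 2)); after release of (0, 1, 0) the pool is (0, 3, 2)
  blocked: T_a wants (1, 2, 1), pool (0, 3, 2) — not enough R4
  blocked: T_b wants (0, 1, 3), pool (0, 3, 2) — not enough R3
  blocked: T_g wants (0, 2, 3), pool (0, 3, 2) — not enough R3
Had the request been granted, T_a, T_b and T_g could never finish.


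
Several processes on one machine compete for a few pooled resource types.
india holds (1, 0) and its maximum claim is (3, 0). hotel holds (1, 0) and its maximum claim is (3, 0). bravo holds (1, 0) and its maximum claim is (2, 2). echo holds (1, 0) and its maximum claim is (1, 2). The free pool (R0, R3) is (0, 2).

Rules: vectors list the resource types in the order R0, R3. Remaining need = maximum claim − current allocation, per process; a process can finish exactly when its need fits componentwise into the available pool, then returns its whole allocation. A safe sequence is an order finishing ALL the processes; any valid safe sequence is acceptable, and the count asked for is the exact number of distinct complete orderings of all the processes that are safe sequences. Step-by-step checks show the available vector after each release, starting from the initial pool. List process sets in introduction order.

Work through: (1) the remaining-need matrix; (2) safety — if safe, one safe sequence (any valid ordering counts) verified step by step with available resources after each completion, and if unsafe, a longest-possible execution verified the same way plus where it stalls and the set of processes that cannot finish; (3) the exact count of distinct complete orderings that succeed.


(1) Remaining need (order R0, R3):
  india: (2, 0)
  hotel: (2, 0)
  bravo: (1, 2)
  echo: (0, 2)
(2) SAFE, for example via the order echo, bravo, hotel, india.
Key observation: the first exact fit in this order is echo — it needs (0, 2) with (0, 2) free, meeting a requested resource to the last unit.
Check, step by step:
  pool = (0, 2)
  echo: need (0, 2) fits (0, 2); releases (1, 0), pool now (1, 2)
  bravo: need (1, 2) fits (1, 2); releases (1, 0), pool now (2, 2)
  hotel: need (2, 0) fits (2, 2); releases (1, 0), pool now (3, 2)
  india: need (2, 0) fits (3, 2); releases (1, 0), pool now (4, 2)
(3) The exact count: 2 of the possible complete orderings are safe sequences.


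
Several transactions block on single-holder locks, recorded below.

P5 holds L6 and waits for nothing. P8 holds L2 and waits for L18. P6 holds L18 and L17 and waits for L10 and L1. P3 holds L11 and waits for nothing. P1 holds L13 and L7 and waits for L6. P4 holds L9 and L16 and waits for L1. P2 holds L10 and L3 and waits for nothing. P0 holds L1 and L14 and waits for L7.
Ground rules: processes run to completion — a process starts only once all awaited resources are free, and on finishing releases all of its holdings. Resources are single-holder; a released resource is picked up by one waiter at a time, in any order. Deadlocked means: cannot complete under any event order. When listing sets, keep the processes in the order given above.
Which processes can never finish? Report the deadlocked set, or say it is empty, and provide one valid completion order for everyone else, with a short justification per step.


No process is deadlocked.
Key observation: no waiting chain loops back on itself — every chain ends at a process that waits on nothing, so everyone eventually runs.
One completion order for the rest: P5, P2, P1, P0, P3, P6, P4, P8.
Check, step by step:
  P5 waits on nothing -> runs at once and releases L6
  P2 waits on nothing -> runs at once and releases L10 and L3
  P1: everything it awaited (L6) is free; runs, freeing L13 and L7
  P0: everything it awaited (L7) is free; runs, freeing L1 and L14
  P3 waits on nothing -> runs at once and releases L11
  P6: everything it awaited (L10 and L1) is free; runs, freeing L18 and L17
  P4: everything it awaited (L1) is free; runs, freeing L9 and L16
  P8: everything it awaited (L18) is free; runs, freeing L2
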